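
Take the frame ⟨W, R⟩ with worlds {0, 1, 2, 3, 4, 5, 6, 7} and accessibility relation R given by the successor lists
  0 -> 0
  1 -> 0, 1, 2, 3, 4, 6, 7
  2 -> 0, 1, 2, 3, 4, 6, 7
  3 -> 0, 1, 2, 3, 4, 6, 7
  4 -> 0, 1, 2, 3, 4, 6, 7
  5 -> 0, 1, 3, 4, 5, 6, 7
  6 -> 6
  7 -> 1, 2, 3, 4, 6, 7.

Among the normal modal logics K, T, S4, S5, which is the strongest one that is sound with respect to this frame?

Reflexive (axiom T): yes — every world is R-related to itself.
Transitive (axiom 4): no — 5 R 1 and 1 R 2, but not 5 R 2.
Euclidean (axiom 5): no — 1 R 0 and 1 R 2, but not 0 R 2.
So F validates K, T; S4 would additionally require R to be transitive. The strongest is T.

T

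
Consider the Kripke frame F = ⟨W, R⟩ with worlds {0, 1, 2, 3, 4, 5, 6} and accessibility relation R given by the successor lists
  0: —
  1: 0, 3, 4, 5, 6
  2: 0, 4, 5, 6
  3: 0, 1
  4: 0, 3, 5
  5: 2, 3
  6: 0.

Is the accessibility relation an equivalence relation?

No

Reflexive: no — 0 is not related to itself.
Symmetric: no — 1 R 0 but not 0 R 1.
Transitive: no — 1 R 5 and 5 R 2, but not 1 R 2.
So R is not an equivalence relation.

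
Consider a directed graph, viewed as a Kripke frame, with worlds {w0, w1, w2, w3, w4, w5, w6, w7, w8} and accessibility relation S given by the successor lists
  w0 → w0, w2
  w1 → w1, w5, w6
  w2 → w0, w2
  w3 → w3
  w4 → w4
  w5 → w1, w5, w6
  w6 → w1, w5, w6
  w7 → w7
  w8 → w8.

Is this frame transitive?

Transitive: yes — every two-step S-path is closed by a direct edge.

Yes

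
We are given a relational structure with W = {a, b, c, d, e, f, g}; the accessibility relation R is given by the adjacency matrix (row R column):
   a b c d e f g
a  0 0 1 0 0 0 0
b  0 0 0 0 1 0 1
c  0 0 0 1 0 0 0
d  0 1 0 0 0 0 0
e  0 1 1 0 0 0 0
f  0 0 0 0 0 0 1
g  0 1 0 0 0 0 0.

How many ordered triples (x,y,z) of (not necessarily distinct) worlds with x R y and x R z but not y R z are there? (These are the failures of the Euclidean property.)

Enumerating: (a,c,c), (b,e,e), (b,e,g), (b,g,e), (b,g,g), (c,d,d), (d,b,b), (e,b,b), (e,b,c), (e,c,b), (e,c,c), (f,g,g), (g,b,b).

13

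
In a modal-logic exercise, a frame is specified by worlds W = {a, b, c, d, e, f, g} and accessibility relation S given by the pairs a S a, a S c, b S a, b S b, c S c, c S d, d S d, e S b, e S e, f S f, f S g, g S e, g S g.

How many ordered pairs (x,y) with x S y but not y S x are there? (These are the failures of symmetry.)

6

Enumerating: (a,c), (b,a), (c,d), (e,b), (f,g), (g,e).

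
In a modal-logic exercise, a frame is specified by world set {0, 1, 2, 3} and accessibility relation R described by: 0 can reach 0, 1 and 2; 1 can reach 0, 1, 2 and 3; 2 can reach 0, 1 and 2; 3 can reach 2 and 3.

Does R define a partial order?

No

Reflexive: yes — every world is R-related to itself.
Transitive: no — 0 R 1 and 1 R 3, but not 0 R 3.
Antisymmetric: no — 0 R 1 and 1 R 0 with 0 ≠ 1.
So R is not a partial order.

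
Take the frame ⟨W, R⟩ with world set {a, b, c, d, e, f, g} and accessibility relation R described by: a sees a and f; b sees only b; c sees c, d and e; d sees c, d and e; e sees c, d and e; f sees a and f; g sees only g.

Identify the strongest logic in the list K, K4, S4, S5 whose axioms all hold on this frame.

Transitive (axiom 4): yes — every two-step R-path is closed by a direct edge.
Reflexive (axiom T): yes — every world is R-related to itself.
Euclidean (axiom 5): yes — any two successors of a common world are R-related.
So F validates K, K4, S4, S5. The strongest is S5.

S5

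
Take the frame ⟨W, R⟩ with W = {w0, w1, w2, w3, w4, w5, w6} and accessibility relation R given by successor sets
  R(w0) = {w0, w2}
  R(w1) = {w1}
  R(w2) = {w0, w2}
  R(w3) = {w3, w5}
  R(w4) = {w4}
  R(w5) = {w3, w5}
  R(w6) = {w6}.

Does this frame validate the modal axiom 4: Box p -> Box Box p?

Yes

The schema 4 characterises exactly the transitive frames.
Transitive: yes — every two-step R-path is closed by a direct edge.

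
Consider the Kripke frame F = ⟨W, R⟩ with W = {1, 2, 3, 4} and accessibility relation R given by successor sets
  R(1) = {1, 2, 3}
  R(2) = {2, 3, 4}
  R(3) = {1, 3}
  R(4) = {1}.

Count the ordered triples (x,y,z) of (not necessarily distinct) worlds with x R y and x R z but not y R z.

Enumerating: (1,2,1), (1,3,2), (2,3,2), (2,3,4), (2,4,2), (2,4,3), (2,4,4).

7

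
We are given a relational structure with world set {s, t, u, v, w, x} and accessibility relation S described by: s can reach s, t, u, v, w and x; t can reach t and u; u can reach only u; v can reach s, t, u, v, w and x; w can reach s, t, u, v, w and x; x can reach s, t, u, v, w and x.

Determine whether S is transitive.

Transitive: yes — every two-step S-path is closed by a direct edge.

Yes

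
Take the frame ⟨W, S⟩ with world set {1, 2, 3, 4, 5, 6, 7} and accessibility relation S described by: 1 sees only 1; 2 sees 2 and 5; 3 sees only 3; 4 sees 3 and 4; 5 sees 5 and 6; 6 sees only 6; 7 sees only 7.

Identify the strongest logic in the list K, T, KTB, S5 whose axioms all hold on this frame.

T

Reflexive (axiom T): yes — every world is S-related to itself.
Symmetric (axiom B): no — 2 S 5 but not 5 S 2.
Euclidean (axiom 5): no — 2 S 5 and 2 S 2, but not 5 S 2.
So F validates K, T; KTB would additionally require S to be symmetric. The strongest is T.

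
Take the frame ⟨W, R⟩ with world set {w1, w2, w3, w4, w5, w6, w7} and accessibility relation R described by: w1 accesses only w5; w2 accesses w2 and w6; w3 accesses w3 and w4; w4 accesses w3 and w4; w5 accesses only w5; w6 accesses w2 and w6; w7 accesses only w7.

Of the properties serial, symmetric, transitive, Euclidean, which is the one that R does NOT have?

Serial: yes — every world has a successor (e.g. w1 R w5).
Symmetric: no — w1 R w5 but not w5 R w1.
Transitive: yes — every two-step R-path is closed by a direct edge.
Euclidean: yes — any two successors of a common world are R-related.
Only symmetric fails.

symmetric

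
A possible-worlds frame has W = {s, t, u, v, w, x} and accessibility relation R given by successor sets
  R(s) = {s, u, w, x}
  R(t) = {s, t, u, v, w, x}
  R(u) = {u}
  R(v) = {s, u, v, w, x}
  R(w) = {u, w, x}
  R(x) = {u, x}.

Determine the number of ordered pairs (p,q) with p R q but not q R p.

15

Enumerating: (s,u), (s,w), (s,x), (t,s), (t,u), (t,v), (t,w), (t,x), (v,s), (v,u), (v,w), (v,x), (w,u), (w,x), (x,u).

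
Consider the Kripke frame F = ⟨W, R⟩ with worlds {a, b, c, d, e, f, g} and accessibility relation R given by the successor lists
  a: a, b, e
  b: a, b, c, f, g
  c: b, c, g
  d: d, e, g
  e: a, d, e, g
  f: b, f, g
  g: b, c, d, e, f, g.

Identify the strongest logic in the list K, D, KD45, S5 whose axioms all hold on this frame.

Serial (axiom D): yes — every world has a successor (e.g. a R a).
Euclidean (axiom 5): no — a R b and a R e, but not b R e.
Transitive (axiom 4): no — a R b and b R c, but not a R c.
Reflexive (axiom T): yes — every world is R-related to itself.
So F validates K, D; KD45 would additionally require R to be Euclidean and transitive. The strongest is D.

D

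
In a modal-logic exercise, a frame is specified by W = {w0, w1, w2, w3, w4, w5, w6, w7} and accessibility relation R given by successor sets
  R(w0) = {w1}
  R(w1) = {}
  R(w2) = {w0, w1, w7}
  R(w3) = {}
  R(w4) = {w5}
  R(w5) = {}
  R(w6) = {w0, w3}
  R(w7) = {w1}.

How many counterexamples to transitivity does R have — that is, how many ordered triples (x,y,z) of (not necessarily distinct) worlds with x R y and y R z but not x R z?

1

Enumerating: (w6,w0,w1).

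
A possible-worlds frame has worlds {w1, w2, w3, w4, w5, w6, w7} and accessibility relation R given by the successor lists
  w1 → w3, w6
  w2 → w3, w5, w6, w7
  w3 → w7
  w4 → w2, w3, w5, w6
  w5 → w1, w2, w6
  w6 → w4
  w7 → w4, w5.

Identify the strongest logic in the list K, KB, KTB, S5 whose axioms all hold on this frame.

Symmetric (axiom B): no — w1 R w3 but not w3 R w1.
Reflexive (axiom T): no — w1 is not related to itself.
Euclidean (axiom 5): no — w1 R w3 and w1 R w6, but not w3 R w6.
So F validates K; KB would additionally require R to be symmetric. The strongest is K.

K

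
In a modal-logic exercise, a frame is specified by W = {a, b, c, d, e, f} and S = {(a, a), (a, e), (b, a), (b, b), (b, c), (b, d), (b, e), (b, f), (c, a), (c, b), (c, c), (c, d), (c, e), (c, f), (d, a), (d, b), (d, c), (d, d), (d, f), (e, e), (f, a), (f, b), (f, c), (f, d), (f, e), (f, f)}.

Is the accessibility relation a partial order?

Reflexive: yes — every world is S-related to itself.
Transitive: no — d S a and a S e, but not d S e.
Antisymmetric: no — b S c and c S b with b ≠ c.
So S is not a partial order.

No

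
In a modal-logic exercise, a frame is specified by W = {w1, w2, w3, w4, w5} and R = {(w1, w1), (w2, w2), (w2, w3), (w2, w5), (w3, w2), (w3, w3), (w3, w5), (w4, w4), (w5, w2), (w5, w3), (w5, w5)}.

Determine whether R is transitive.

Transitive: yes — every two-step R-path is closed by a direct edge.

Yes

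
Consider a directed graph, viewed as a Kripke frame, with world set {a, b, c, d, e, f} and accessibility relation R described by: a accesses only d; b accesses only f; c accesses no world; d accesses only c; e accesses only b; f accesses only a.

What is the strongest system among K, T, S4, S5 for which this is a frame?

Reflexive (axiom T): no — a is not related to itself.
Transitive (axiom 4): no — a R d and d R c, but not a R c.
Euclidean (axiom 5): no — a R d and a R d, but not d R d.
So F validates K; T would additionally require R to be reflexive. The strongest is K.

K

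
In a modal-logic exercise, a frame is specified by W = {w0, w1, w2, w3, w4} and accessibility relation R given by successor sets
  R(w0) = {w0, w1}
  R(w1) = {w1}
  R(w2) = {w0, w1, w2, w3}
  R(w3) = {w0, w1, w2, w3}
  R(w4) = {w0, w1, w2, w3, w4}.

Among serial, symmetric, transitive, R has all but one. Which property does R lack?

Serial: yes — every world has a successor (e.g. w0 R w0).
Symmetric: no — w0 R w1 but not w1 R w0.
Transitive: yes — every two-step R-path is closed by a direct edge.
Only symmetric fails.

symmetric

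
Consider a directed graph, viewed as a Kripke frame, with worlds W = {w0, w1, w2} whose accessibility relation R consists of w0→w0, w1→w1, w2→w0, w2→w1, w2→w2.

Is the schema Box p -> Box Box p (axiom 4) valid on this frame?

Yes

Axiom 4 corresponds to the accessibility relation being transitive.
Transitive: yes — every two-step R-path is closed by a direct edge.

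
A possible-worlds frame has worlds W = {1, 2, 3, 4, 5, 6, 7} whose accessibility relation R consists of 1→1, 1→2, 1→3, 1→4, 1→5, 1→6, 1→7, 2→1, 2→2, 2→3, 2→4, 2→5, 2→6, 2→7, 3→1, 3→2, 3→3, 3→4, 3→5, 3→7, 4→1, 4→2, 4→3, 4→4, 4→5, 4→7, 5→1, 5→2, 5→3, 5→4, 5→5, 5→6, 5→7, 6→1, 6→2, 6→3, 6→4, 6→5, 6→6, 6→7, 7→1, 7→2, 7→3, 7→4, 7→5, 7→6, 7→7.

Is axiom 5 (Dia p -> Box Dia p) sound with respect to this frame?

By correspondence theory, 5 is valid on a frame iff R is Euclidean.
Euclidean: no — 1 R 3 and 1 R 6, but not 3 R 6.

No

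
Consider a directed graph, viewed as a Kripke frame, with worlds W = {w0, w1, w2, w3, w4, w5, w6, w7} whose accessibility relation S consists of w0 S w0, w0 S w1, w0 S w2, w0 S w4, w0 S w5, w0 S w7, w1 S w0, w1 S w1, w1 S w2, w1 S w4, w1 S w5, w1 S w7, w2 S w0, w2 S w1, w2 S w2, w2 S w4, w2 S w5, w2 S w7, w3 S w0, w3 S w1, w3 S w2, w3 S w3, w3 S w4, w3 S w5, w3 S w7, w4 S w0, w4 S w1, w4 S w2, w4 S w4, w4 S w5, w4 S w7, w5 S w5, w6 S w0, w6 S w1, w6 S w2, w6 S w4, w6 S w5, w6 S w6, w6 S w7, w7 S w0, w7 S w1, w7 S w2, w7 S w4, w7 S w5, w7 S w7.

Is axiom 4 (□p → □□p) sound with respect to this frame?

Yes

The schema 4 characterises exactly the transitive frames.
Transitive: yes — every two-step S-path is closed by a direct edge.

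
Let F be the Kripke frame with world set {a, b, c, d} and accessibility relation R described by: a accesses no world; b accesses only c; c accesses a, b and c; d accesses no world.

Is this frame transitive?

Transitive: no — b R c and c R a, but not b R a.

No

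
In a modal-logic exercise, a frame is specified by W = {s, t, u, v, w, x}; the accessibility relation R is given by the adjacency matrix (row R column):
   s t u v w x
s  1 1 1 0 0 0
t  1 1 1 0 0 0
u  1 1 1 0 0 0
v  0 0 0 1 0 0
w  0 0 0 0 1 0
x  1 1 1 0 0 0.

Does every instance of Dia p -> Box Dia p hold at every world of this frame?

Yes

By correspondence theory, 5 is valid on a frame iff R is Euclidean.
Euclidean: yes — any two successors of a common world are R-related.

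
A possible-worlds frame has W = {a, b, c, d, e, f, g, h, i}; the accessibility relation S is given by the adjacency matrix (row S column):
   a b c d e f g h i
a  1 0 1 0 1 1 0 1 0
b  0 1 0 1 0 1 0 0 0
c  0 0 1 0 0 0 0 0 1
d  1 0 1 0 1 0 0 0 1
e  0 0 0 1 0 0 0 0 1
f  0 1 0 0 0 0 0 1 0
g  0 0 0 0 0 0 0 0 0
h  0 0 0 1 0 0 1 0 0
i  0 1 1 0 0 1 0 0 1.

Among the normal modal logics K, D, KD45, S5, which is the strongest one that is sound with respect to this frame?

Serial (axiom D): no — g has no S-successor.
Euclidean (axiom 5): no — a S c and a S e, but not c S e.
Transitive (axiom 4): no — a S c and c S i, but not a S i.
Reflexive (axiom T): no — d is not related to itself.
So F validates K; D would additionally require S to be serial. The strongest is K.

K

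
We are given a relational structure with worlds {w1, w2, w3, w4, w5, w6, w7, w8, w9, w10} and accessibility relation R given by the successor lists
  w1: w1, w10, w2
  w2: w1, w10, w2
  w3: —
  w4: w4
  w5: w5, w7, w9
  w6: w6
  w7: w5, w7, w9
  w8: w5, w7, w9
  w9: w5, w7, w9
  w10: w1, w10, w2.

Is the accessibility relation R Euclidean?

Euclidean: yes — any two successors of a common world are R-related.

Yes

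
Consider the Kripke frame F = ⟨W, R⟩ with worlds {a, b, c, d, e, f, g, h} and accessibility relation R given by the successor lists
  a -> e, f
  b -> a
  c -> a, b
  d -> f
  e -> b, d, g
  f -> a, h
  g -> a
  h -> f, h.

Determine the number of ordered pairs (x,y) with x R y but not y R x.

Enumerating: (a,e), (b,a), (c,a), (c,b), (d,f), (e,b), (e,d), (e,g), (g,a).

9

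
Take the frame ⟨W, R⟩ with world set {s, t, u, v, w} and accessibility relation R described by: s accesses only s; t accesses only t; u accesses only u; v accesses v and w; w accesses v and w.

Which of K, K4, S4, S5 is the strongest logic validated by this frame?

S5

Transitive (axiom 4): yes — every two-step R-path is closed by a direct edge.
Reflexive (axiom T): yes — every world is R-related to itself.
Euclidean (axiom 5): yes — any two successors of a common world are R-related.
So F validates K, K4, S4, S5. The strongest is S5.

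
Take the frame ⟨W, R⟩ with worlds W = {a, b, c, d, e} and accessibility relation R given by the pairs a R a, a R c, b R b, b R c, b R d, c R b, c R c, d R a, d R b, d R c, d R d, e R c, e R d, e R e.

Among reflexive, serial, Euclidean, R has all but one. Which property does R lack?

Euclidean

Reflexive: yes — every world is R-related to itself.
Serial: yes — every world has a successor (e.g. a R a).
Euclidean: no — b R c and b R d, but not c R d.
Only Euclidean fails.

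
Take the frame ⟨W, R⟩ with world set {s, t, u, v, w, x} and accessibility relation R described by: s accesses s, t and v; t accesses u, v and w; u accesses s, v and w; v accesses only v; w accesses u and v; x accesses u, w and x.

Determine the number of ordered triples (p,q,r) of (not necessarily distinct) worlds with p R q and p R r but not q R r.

Enumerating: (s,t,s), (s,t,t), (s,v,s), (s,v,t), (t,u,u), (t,v,u), (t,v,w), (t,w,w), (u,s,w), (u,v,s), (u,v,w), (u,w,s), … and 7 more.
Total: 19.

19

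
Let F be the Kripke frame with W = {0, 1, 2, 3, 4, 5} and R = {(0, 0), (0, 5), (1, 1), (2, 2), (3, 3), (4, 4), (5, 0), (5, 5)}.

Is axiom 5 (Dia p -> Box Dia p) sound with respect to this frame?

Yes

By correspondence theory, 5 is valid on a frame iff R is Euclidean.
Euclidean: yes — any two successors of a common world are R-related.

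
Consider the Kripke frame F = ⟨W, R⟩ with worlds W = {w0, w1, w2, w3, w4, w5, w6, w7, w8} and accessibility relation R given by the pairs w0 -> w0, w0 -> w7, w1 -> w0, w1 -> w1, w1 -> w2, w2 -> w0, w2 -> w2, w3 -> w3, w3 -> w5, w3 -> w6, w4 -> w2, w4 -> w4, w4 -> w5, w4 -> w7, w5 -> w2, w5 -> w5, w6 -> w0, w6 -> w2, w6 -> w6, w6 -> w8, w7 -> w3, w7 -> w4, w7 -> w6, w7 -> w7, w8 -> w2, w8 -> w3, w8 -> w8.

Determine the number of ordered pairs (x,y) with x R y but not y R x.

16

Enumerating: (w0,w7), (w1,w0), (w1,w2), (w2,w0), (w3,w5), (w3,w6), (w4,w2), (w4,w5), (w5,w2), (w6,w0), (w6,w2), (w6,w8), (w7,w3), (w7,w6), (w8,w2), (w8,w3).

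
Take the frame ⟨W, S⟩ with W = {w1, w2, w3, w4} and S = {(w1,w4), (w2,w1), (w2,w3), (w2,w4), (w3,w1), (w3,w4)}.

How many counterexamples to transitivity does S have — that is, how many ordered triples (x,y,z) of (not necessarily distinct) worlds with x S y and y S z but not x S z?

S is transitive; there are no such tuples.

0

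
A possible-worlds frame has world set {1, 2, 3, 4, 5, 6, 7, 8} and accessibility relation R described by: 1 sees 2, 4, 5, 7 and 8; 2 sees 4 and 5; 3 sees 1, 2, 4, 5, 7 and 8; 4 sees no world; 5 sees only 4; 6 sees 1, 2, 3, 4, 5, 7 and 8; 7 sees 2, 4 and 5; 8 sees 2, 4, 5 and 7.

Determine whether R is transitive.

Transitive: yes — every two-step R-path is closed by a direct edge.

Yes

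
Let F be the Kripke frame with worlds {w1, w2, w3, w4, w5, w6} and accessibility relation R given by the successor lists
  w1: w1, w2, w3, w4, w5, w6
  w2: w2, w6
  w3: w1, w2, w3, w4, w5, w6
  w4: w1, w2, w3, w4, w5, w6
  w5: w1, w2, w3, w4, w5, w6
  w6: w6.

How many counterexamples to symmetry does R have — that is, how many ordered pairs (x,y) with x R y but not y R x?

9

Enumerating: (w1,w2), (w1,w6), (w2,w6), (w3,w2), (w3,w6), (w4,w2), (w4,w6), (w5,w2), (w5,w6).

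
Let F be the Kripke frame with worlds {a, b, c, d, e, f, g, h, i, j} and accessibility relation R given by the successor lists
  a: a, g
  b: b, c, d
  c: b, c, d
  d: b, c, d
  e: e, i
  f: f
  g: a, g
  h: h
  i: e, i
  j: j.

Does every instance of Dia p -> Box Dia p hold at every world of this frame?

By correspondence theory, 5 is valid on a frame iff R is Euclidean.
Euclidean: yes — any two successors of a common world are R-related.

Yes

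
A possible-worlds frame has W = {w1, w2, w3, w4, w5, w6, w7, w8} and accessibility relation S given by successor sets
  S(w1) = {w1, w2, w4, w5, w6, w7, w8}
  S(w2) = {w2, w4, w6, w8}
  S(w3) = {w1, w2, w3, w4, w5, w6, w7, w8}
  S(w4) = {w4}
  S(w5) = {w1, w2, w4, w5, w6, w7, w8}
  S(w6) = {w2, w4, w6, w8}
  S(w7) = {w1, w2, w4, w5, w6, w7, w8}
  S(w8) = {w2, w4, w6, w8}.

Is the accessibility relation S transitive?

Transitive: yes — every two-step S-path is closed by a direct edge.

Yes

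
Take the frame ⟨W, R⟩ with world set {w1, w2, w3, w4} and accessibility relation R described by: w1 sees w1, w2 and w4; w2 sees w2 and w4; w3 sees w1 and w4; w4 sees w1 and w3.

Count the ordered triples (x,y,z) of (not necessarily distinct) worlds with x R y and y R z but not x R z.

8

Enumerating: (w1,w4,w3), (w2,w4,w1), (w2,w4,w3), (w3,w1,w2), (w3,w4,w3), (w4,w1,w2), (w4,w1,w4), (w4,w3,w4).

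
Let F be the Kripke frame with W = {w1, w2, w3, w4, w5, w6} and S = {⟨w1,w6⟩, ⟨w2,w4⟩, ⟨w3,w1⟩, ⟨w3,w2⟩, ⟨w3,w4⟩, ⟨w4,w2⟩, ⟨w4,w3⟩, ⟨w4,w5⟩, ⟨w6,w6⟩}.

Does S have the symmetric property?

No

Symmetric: no — w1 S w6 but not w6 S w1.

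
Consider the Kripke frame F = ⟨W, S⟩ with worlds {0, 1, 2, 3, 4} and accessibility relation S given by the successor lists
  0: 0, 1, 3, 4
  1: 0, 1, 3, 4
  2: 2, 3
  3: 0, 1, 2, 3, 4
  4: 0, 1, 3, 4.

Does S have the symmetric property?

Yes

Symmetric: yes — every pair in S has its reverse in S.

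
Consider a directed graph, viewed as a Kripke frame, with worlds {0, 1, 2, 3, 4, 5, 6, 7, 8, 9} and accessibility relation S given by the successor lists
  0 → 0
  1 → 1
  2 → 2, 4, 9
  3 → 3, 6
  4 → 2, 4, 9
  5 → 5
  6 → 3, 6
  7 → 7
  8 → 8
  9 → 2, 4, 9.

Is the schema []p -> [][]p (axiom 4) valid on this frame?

Yes

By correspondence theory, 4 is valid on a frame iff S is transitive.
Transitive: yes — every two-step S-path is closed by a direct edge.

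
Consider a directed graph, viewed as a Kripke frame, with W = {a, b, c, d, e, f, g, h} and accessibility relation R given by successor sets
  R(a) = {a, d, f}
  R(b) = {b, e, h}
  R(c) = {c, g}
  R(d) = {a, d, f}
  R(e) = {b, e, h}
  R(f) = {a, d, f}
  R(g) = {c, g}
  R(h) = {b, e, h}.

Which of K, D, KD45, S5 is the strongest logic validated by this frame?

S5

Serial (axiom D): yes — every world has a successor (e.g. a R a).
Euclidean (axiom 5): yes — any two successors of a common world are R-related.
Transitive (axiom 4): yes — every two-step R-path is closed by a direct edge.
Reflexive (axiom T): yes — every world is R-related to itself.
So F validates K, D, KD45, S5. The strongest is S5.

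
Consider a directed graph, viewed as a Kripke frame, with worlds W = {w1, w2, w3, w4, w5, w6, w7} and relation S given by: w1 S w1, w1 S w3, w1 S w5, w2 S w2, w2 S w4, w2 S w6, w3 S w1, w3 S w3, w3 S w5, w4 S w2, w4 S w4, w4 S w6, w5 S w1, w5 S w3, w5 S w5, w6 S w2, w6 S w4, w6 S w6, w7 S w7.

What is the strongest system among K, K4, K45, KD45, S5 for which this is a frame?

S5

Transitive (axiom 4): yes — every two-step S-path is closed by a direct edge.
Euclidean (axiom 5): yes — any two successors of a common world are S-related.
Serial (axiom D): yes — every world has a successor (e.g. w1 S w1).
Reflexive (axiom T): yes — every world is S-related to itself.
So F validates K, K4, K45, KD45, S5. The strongest is S5.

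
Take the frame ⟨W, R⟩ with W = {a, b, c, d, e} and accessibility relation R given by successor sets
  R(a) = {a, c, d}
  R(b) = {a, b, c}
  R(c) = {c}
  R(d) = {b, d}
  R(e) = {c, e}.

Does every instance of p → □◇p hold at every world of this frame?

No

By correspondence theory, B is valid on a frame iff R is symmetric.
Symmetric: no — a R c but not c R a.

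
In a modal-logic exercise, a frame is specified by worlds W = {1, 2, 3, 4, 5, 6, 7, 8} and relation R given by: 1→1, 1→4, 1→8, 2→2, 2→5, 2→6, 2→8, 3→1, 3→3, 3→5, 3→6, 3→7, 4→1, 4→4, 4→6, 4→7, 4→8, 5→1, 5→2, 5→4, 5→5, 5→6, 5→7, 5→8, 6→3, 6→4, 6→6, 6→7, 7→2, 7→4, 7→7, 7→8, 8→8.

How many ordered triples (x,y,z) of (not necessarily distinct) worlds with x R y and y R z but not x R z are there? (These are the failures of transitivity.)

Enumerating: (1,4,6), (1,4,7), (2,5,1), (2,5,4), (2,5,7), (2,6,3), (2,6,4), (2,6,7), (3,1,4), (3,1,8), (3,5,2), (3,5,4), … and 18 more.
Total: 30.

30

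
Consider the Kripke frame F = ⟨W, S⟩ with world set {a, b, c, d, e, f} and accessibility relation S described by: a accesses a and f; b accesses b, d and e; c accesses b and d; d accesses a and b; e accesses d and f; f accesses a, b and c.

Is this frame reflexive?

No

Reflexive: no — c is not related to itself.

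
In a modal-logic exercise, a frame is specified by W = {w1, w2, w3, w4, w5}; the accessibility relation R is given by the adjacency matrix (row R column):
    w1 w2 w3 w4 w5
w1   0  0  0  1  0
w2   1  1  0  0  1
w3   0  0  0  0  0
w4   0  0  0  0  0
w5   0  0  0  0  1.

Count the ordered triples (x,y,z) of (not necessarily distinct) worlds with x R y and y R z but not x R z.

Enumerating: (w2,w1,w4).

1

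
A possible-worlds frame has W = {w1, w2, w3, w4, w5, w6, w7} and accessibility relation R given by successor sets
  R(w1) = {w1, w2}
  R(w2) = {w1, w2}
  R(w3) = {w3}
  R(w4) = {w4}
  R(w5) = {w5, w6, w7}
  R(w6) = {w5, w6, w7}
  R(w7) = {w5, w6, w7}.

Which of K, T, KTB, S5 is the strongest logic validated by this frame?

Reflexive (axiom T): yes — every world is R-related to itself.
Symmetric (axiom B): yes — every pair in R has its reverse in R.
Euclidean (axiom 5): yes — any two successors of a common world are R-related.
So F validates K, T, KTB, S5. The strongest is S5.

S5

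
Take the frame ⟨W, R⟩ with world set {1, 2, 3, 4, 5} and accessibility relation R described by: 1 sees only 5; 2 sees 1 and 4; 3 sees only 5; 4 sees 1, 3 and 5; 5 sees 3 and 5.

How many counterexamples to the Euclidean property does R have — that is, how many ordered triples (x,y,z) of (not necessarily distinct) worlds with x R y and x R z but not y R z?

9

Enumerating: (2,1,1), (2,1,4), (2,4,4), (4,1,1), (4,1,3), (4,3,1), (4,3,3), (4,5,1), (5,3,3).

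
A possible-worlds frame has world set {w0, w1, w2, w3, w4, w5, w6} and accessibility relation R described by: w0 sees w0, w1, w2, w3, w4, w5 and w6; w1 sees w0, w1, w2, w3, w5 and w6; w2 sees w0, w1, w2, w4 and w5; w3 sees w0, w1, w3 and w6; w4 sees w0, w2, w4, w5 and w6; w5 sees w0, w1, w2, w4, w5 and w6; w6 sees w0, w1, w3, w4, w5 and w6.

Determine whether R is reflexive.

Reflexive: yes — every world is R-related to itself.

Yes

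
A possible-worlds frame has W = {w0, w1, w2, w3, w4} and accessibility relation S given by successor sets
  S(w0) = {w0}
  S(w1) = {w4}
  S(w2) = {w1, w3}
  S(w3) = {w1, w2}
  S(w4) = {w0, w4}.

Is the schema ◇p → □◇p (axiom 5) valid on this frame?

By correspondence theory, 5 is valid on a frame iff S is Euclidean.
Euclidean: no — w2 S w1 and w2 S w3, but not w1 S w3.

No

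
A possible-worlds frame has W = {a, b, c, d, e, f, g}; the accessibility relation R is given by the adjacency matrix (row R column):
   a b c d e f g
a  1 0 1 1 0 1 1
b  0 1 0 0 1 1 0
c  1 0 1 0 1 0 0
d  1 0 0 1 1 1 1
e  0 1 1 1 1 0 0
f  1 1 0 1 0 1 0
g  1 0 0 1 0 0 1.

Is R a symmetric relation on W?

Yes

Symmetric: yes — every pair in R has its reverse in R.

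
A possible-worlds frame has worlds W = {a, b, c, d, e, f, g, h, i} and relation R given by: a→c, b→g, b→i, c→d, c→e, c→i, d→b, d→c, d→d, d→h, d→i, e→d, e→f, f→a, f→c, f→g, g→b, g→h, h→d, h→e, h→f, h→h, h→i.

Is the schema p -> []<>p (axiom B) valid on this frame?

By correspondence theory, B is valid on a frame iff R is symmetric.
Symmetric: no — a R c but not c R a.

No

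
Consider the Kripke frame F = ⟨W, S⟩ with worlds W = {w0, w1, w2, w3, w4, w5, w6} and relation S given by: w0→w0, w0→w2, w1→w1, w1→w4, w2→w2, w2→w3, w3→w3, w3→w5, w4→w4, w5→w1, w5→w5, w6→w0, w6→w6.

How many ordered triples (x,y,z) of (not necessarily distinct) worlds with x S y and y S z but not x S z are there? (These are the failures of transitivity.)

5

Enumerating: (w0,w2,w3), (w2,w3,w5), (w3,w5,w1), (w5,w1,w4), (w6,w0,w2).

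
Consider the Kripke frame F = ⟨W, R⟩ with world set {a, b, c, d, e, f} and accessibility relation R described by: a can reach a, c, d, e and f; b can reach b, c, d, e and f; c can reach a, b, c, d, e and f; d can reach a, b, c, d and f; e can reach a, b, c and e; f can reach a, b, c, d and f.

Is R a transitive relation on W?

Transitive: no — a R c and c R b, but not a R b.

No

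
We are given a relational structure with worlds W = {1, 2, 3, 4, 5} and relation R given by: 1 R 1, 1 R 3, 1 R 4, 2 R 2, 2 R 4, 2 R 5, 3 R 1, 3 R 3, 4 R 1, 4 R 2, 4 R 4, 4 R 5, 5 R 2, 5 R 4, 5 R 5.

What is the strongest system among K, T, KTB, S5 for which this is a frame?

KTB

Reflexive (axiom T): yes — every world is R-related to itself.
Symmetric (axiom B): yes — every pair in R has its reverse in R.
Euclidean (axiom 5): no — 1 R 3 and 1 R 4, but not 3 R 4.
So F validates K, T, KTB; S5 would additionally require R to be Euclidean. The strongest is KTB.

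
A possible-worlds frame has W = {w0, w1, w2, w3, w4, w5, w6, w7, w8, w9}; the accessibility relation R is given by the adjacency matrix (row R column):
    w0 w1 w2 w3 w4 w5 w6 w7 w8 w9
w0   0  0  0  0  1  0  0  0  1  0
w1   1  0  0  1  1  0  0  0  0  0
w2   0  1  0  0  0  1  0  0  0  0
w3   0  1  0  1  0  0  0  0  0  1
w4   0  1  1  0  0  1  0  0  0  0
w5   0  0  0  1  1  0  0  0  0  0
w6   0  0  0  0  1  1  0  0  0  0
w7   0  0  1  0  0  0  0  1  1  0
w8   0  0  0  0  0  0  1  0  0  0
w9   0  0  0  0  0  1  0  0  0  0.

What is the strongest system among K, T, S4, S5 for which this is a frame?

K

Reflexive (axiom T): no — w0 is not related to itself.
Transitive (axiom 4): no — w0 R w4 and w4 R w1, but not w0 R w1.
Euclidean (axiom 5): no — w0 R w4 and w0 R w8, but not w4 R w8.
So F validates K; T would additionally require R to be reflexive. The strongest is K.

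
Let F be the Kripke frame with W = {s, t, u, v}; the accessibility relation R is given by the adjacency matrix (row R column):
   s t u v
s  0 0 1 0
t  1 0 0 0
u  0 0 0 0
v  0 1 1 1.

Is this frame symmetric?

Symmetric: no — s R u but not u R s.

No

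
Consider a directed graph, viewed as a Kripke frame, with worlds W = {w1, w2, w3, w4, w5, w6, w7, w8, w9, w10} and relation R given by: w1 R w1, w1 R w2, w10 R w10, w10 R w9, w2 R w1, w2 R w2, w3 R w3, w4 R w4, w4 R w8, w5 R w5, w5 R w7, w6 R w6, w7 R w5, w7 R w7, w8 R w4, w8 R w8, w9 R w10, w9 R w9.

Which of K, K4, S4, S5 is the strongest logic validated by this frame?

Transitive (axiom 4): yes — every two-step R-path is closed by a direct edge.
Reflexive (axiom T): yes — every world is R-related to itself.
Euclidean (axiom 5): yes — any two successors of a common world are R-related.
So F validates K, K4, S4, S5. The strongest is S5.

S5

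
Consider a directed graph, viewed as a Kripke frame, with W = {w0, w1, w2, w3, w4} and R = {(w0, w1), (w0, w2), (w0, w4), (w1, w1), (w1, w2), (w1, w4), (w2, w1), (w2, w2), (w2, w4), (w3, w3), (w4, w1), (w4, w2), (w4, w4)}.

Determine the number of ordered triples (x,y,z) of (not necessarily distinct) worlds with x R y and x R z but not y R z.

R is Euclidean; there are no such tuples.

0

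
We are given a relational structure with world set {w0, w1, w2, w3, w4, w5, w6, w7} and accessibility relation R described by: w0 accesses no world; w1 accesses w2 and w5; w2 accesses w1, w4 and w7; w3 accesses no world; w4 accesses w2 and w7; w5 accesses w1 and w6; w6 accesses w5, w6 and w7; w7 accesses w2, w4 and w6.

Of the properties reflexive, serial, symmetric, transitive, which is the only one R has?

Reflexive: no — w0 is not related to itself.
Serial: no — w0 has no R-successor.
Symmetric: yes — every pair in R has its reverse in R.
Transitive: no — w1 R w2 and w2 R w4, but not w1 R w4.
Only symmetric holds.

symmetric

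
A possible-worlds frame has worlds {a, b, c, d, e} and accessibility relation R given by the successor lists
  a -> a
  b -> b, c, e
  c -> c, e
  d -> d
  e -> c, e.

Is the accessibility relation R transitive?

Transitive: yes — every two-step R-path is closed by a direct edge.

Yes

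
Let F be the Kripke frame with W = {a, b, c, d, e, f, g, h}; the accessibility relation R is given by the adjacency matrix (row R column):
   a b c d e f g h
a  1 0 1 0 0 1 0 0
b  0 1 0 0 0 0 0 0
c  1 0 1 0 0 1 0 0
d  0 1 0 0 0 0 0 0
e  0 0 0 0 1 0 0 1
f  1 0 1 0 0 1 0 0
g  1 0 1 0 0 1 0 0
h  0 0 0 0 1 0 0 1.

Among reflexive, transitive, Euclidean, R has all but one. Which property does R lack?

reflexive

Reflexive: no — d is not related to itself.
Transitive: yes — every two-step R-path is closed by a direct edge.
Euclidean: yes — any two successors of a common world are R-related.
Only reflexive fails.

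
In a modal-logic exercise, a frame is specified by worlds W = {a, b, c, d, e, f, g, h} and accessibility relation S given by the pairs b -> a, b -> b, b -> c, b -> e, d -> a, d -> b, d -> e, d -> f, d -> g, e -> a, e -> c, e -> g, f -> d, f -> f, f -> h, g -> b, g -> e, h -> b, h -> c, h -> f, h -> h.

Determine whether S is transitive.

No

Transitive: no — b S e and e S g, but not b S g.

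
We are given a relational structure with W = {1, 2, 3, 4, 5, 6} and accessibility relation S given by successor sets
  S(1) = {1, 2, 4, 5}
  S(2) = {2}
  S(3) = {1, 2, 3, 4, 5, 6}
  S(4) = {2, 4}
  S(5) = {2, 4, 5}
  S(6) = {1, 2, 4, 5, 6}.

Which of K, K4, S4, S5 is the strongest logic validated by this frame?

S4

Transitive (axiom 4): yes — every two-step S-path is closed by a direct edge.
Reflexive (axiom T): yes — every world is S-related to itself.
Euclidean (axiom 5): no — 1 S 2 and 1 S 4, but not 2 S 4.
So F validates K, K4, S4; S5 would additionally require S to be Euclidean. The strongest is S4.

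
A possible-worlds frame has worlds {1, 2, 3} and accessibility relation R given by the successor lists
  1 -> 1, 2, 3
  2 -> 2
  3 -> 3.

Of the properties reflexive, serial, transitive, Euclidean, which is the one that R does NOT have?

Euclidean

Reflexive: yes — every world is R-related to itself.
Serial: yes — every world has a successor (e.g. 1 R 1).
Transitive: yes — every two-step R-path is closed by a direct edge.
Euclidean: no — 1 R 2 and 1 R 3, but not 2 R 3.
Only Euclidean fails.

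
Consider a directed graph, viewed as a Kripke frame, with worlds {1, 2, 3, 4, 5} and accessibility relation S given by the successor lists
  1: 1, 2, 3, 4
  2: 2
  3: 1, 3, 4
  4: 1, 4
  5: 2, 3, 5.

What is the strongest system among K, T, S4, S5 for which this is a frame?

T

Reflexive (axiom T): yes — every world is S-related to itself.
Transitive (axiom 4): no — 3 S 1 and 1 S 2, but not 3 S 2.
Euclidean (axiom 5): no — 1 S 2 and 1 S 3, but not 2 S 3.
So F validates K, T; S4 would additionally require S to be transitive. The strongest is T.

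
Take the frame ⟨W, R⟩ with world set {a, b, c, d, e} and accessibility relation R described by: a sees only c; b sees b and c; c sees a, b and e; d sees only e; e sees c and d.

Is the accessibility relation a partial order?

Reflexive: no — a is not related to itself.
Transitive: no — a R c and c R b, but not a R b.
Antisymmetric: no — a R c and c R a with a ≠ c.
So R is not a partial order.

No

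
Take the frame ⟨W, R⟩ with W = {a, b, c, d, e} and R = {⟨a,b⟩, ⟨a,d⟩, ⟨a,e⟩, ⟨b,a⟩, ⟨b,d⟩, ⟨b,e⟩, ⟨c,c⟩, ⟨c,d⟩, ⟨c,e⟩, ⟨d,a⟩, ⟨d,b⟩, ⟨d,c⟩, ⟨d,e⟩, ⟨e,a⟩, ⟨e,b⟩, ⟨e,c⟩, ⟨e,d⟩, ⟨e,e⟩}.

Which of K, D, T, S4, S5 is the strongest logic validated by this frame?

D

Serial (axiom D): yes — every world has a successor (e.g. a R b).
Reflexive (axiom T): no — a is not related to itself.
Transitive (axiom 4): no — a R d and d R c, but not a R c.
Euclidean (axiom 5): no — d R a and d R c, but not a R c.
So F validates K, D; T would additionally require R to be reflexive. The strongest is D.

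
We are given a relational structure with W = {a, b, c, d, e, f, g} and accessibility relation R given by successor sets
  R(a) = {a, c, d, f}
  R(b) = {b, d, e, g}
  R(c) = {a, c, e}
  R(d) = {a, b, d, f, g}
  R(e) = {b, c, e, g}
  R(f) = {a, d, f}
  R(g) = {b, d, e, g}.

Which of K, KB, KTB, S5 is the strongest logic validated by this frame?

KTB

Symmetric (axiom B): yes — every pair in R has its reverse in R.
Reflexive (axiom T): yes — every world is R-related to itself.
Euclidean (axiom 5): no — a R c and a R d, but not c R d.
So F validates K, KB, KTB; S5 would additionally require R to be Euclidean. The strongest is KTB.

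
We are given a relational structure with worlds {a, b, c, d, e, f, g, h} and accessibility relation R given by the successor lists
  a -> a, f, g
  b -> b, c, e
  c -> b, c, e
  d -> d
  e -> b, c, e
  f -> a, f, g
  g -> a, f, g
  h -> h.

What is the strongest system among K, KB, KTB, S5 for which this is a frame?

S5

Symmetric (axiom B): yes — every pair in R has its reverse in R.
Reflexive (axiom T): yes — every world is R-related to itself.
Euclidean (axiom 5): yes — any two successors of a common world are R-related.
So F validates K, KB, KTB, S5. The strongest is S5.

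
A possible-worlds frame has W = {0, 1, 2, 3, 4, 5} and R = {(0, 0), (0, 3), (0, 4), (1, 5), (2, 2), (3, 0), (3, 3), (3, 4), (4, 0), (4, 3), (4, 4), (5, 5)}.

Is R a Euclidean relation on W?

Euclidean: yes — any two successors of a common world are R-related.

Yes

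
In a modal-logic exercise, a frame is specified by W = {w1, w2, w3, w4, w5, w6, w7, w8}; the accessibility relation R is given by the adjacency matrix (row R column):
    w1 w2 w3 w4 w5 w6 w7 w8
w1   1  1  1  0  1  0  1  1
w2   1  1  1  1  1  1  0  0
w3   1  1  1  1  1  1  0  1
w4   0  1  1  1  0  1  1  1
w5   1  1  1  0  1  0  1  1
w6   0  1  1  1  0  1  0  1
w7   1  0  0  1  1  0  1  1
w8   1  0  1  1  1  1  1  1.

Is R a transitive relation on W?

No

Transitive: no — w1 R w2 and w2 R w4, but not w1 R w4.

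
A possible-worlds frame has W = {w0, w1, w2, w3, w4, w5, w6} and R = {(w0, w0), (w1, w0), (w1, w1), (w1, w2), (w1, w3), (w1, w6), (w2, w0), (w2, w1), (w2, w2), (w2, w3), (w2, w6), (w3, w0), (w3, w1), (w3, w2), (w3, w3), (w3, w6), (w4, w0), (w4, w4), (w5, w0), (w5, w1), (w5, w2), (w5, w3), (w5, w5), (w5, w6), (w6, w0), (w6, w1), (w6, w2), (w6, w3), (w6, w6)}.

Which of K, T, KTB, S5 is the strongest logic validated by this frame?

Reflexive (axiom T): yes — every world is R-related to itself.
Symmetric (axiom B): no — w1 R w0 but not w0 R w1.
Euclidean (axiom 5): no — w1 R w0 and w1 R w2, but not w0 R w2.
So F validates K, T; KTB would additionally require R to be symmetric. The strongest is T.

T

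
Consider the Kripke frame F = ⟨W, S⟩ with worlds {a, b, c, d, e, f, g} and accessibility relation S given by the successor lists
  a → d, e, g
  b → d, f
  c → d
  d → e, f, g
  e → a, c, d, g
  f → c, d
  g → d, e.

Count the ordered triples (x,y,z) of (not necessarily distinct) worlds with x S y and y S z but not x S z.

27

Enumerating: (a,d,f), (a,e,a), (a,e,c), (b,d,e), (b,d,g), (b,f,c), (c,d,e), (c,d,f), (c,d,g), (d,e,a), (d,e,c), (d,e,d), … and 15 more.
Total: 27.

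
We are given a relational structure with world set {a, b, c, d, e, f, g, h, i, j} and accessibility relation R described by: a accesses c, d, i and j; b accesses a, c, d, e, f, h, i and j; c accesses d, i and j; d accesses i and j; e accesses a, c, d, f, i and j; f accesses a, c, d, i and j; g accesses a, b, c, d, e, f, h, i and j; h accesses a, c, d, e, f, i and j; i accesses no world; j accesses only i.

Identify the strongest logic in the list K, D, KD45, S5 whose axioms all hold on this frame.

K

Serial (axiom D): no — i has no R-successor.
Euclidean (axiom 5): no — a R d and a R c, but not d R c.
Transitive (axiom 4): yes — every two-step R-path is closed by a direct edge.
Reflexive (axiom T): no — a is not related to itself.
So F validates K; D would additionally require R to be serial. The strongest is K.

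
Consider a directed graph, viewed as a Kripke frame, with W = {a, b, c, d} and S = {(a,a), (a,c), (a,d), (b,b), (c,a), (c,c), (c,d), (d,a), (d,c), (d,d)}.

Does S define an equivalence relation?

Reflexive: yes — every world is S-related to itself.
Symmetric: yes — every pair in S has its reverse in S.
Transitive: yes — every two-step S-path is closed by a direct edge.
So S is an equivalence relation.

Yes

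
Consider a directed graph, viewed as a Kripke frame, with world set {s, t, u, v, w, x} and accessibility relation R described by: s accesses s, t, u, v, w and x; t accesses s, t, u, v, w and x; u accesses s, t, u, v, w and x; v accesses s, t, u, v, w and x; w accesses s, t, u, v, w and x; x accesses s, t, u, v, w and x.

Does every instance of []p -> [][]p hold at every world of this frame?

The schema 4 characterises exactly the transitive frames.
Transitive: yes — every two-step R-path is closed by a direct edge.

Yes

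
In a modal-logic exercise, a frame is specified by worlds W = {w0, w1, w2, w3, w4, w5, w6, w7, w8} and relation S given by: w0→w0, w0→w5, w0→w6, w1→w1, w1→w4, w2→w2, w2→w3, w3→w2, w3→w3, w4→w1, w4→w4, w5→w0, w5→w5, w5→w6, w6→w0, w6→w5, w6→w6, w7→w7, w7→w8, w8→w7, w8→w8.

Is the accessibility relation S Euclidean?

Euclidean: yes — any two successors of a common world are S-related.

Yes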